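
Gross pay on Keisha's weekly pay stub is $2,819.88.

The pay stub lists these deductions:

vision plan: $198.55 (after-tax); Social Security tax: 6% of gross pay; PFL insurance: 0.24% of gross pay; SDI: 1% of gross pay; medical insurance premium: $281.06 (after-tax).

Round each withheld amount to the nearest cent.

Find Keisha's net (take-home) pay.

$2,136.11

PFL insurance: $2,819.88 × 0.0024 = $6.77
SDI: $2,819.88 × 0.01 = $28.20
Social Security tax: $2,819.88 × 0.06 = $169.19
Vision plan: $198.55
Medical insurance premium: $281.06
Total deductions = $6.77 + $28.20 + $169.19 + $198.55 + $281.06 = $683.77
Net pay = $2,819.88 − $683.77 = $2,136.11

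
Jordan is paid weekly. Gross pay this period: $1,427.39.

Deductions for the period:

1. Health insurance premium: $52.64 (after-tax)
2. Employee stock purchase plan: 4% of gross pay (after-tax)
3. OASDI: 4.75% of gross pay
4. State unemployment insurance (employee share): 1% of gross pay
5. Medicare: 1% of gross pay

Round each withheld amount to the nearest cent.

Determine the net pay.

State unemployment insurance (employee share): $1,427.39 × 0.01 = $14.27
Medicare: $1,427.39 × 0.01 = $14.27
OASDI: $1,427.39 × 0.0475 = $67.80
Employee stock purchase plan: $1,427.39 × 0.04 = $57.10
Health insurance premium: $52.64
Total deductions = $14.27 + $14.27 + $67.80 + $57.10 + $52.64 = $206.08
Net pay = $1,427.39 − $206.08 = $1,221.31

$1,221.31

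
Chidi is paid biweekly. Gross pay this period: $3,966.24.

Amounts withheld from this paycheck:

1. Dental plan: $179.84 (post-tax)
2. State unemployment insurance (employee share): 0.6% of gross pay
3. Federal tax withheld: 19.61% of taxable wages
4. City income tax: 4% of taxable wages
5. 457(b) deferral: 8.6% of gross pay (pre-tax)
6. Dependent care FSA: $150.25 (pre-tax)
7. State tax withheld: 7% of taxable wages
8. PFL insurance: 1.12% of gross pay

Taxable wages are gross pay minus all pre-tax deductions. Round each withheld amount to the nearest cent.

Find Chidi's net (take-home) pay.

Dependent care FSA: $150.25
457(b) deferral: $3,966.24 × 0.086 = $341.10
Pre-tax total = $150.25 + $341.10 = $491.35
Taxable wages = $3,966.24 − $491.35 = $3,474.89
City income tax: $3,474.89 × 0.04 = $139.00
State tax withheld: $3,474.89 × 0.07 = $243.24
Federal tax withheld: $3,474.89 × 0.1961 = $681.43
State unemployment insurance (employee share): $3,966.24 × 0.006 = $23.80
PFL insurance: $3,966.24 × 0.0112 = $44.42
Dental plan: $179.84
Total deductions = $150.25 + $341.10 + $139.00 + $243.24 + $681.43 + $23.80 + $44.42 + $179.84 = $1,803.08
Net pay = $3,966.24 − $1,803.08 = $2,163.16

$2,163.16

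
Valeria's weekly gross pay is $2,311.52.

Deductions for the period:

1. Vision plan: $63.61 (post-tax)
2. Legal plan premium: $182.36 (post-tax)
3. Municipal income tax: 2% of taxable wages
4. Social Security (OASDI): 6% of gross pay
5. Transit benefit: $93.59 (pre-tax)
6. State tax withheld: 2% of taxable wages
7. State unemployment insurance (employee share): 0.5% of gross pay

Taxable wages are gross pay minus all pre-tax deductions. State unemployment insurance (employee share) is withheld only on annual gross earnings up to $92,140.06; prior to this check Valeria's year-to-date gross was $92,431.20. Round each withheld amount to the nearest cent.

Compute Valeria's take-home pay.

Transit benefit: $93.59
Taxable wages = $2,311.52 − $93.59 = $2,217.93
State tax withheld: $2,217.93 × 0.02 = $44.36
Municipal income tax: $2,217.93 × 0.02 = $44.36
State unemployment insurance (employee share): annual cap $92,140.06 already reached (YTD $92,431.20), so $0.00
Social Security (OASDI): $2,311.52 × 0.06 = $138.69
Legal plan premium: $182.36
Vision plan: $63.61
Total deductions = $93.59 + $44.36 + $44.36 + $0.00 + $138.69 + $182.36 + $63.61 = $566.97
Net pay = $2,311.52 − $566.97 = $1,744.55

$1,744.55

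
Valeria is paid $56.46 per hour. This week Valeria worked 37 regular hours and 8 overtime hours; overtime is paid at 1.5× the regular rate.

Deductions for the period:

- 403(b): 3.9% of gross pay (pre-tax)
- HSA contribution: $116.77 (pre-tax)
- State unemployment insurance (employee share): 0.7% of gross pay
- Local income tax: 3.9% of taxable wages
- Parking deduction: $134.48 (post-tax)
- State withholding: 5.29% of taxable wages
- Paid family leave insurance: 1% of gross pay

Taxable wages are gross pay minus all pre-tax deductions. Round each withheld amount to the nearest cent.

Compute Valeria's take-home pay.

Regular pay: 37 × $56.46 = $2089.02
Overtime pay: 8 × $56.46 × 1.5 = $677.52
Gross pay = $2089.02 + $677.52 = $2766.54
403(b): $2766.54 × 0.039 = $107.90
HSA contribution: $116.77
Pre-tax total = $107.90 + $116.77 = $224.67
Taxable wages = $2766.54 − $224.67 = $2541.87
Local income tax: $2541.87 × 0.039 = $99.13
State withholding: $2541.87 × 0.0529 = $134.46
State unemployment insurance (employee share): $2766.54 × 0.007 = $19.37
Paid family leave insurance: $2766.54 × 0.01 = $27.67
Parking deduction: $134.48
Total deductions = $107.90 + $116.77 + $99.13 + $134.46 + $19.37 + $27.67 + $134.48 = $639.78
Net pay = $2766.54 − $639.78 = $2126.76

$2126.76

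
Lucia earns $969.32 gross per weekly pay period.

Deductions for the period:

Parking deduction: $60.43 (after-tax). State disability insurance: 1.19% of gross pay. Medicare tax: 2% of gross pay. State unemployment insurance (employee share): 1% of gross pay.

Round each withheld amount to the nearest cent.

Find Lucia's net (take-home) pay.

$868.28

State unemployment insurance (employee share): $969.32 × 0.01 = $9.69
Medicare tax: $969.32 × 0.02 = $19.39
State disability insurance: $969.32 × 0.0119 = $11.53
Parking deduction: $60.43
Total deductions = $9.69 + $19.39 + $11.53 + $60.43 = $101.04
Net pay = $969.32 − $101.04 = $868.28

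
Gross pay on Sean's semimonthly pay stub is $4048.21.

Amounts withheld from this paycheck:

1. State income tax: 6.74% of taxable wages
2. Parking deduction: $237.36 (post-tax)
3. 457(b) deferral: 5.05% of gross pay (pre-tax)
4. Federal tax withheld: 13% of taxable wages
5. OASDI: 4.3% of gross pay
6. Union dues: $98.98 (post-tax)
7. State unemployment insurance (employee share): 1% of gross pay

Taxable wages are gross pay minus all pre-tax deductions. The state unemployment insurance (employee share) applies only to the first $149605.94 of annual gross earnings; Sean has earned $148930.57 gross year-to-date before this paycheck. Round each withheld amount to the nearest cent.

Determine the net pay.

$2567.86

457(b) deferral: $4048.21 × 0.0505 = $204.43
Taxable wages = $4048.21 − $204.43 = $3843.78
Federal tax withheld: $3843.78 × 0.13 = $499.69
State income tax: $3843.78 × 0.0674 = $259.07
OASDI: $4048.21 × 0.043 = $174.07
State unemployment insurance (employee share): only $149605.94 − $148930.57 = $675.37 of this check is subject → $675.37 × 0.01 = $6.75
Union dues: $98.98
Parking deduction: $237.36
Total deductions = $204.43 + $499.69 + $259.07 + $174.07 + $6.75 + $98.98 + $237.36 = $1480.35
Net pay = $4048.21 − $1480.35 = $2567.86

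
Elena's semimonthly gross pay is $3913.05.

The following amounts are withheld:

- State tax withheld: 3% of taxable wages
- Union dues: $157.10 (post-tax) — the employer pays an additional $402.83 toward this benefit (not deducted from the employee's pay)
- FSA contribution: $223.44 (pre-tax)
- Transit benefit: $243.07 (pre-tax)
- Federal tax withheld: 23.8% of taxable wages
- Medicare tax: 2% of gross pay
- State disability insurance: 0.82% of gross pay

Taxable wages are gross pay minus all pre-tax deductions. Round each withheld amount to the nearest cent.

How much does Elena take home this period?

Transit benefit: $243.07
FSA contribution: $223.44
Pre-tax total = $243.07 + $223.44 = $466.51
Taxable wages = $3913.05 − $466.51 = $3446.54
State tax withheld: $3446.54 × 0.03 = $103.40
Federal tax withheld: $3446.54 × 0.238 = $820.28
Medicare tax: $3913.05 × 0.02 = $78.26
State disability insurance: $3913.05 × 0.0082 = $32.09
Union dues: $157.10
(Employer's $402.83 toward union dues is not withheld from the employee.)
Total deductions = $243.07 + $223.44 + $103.40 + $820.28 + $78.26 + $32.09 + $157.10 = $1657.64
Net pay = $3913.05 − $1657.64 = $2255.41

$2255.41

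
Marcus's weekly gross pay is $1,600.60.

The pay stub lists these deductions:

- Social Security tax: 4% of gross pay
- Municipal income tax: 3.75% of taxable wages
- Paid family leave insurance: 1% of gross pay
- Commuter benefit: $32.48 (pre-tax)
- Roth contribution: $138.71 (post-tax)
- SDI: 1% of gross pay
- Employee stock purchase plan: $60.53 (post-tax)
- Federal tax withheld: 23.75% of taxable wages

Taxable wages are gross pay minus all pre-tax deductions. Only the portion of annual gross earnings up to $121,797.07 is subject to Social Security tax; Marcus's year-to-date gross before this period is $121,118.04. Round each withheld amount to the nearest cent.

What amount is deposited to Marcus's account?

$878.47

Commuter benefit: $32.48
Taxable wages = $1,600.60 − $32.48 = $1,568.12
Municipal income tax: $1,568.12 × 0.0375 = $58.80
Federal tax withheld: $1,568.12 × 0.2375 = $372.43
Social Security tax: only $121,797.07 − $121,118.04 = $679.03 of this check is subject → $679.03 × 0.04 = $27.16
Paid family leave insurance: $1,600.60 × 0.01 = $16.01
SDI: $1,600.60 × 0.01 = $16.01
Employee stock purchase plan: $60.53
Roth contribution: $138.71
Total deductions = $32.48 + $58.80 + $372.43 + $27.16 + $16.01 + $16.01 + $60.53 + $138.71 = $722.13
Net pay = $1,600.60 − $722.13 = $878.47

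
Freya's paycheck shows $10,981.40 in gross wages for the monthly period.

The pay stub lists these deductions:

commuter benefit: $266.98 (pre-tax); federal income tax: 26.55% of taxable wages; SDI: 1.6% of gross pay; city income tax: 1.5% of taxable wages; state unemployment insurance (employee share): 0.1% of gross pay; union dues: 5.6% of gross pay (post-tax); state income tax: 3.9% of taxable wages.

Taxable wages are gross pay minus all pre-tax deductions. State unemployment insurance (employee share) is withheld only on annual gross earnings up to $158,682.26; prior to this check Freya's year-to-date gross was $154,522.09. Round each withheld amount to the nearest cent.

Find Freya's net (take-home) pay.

Commuter benefit: $266.98
Taxable wages = $10,981.40 − $266.98 = $10,714.42
Federal income tax: $10,714.42 × 0.2655 = $2,844.68
State income tax: $10,714.42 × 0.039 = $417.86
City income tax: $10,714.42 × 0.015 = $160.72
SDI: $10,981.40 × 0.016 = $175.70
State unemployment insurance (employee share): only $158,682.26 − $154,522.09 = $4,160.17 of this check is subject → $4,160.17 × 0.001 = $4.16
Union dues: $10,981.40 × 0.056 = $614.96
Total deductions = $266.98 + $2,844.68 + $417.86 + $160.72 + $175.70 + $4.16 + $614.96 = $4,485.06
Net pay = $10,981.40 − $4,485.06 = $6,496.34

$6,496.34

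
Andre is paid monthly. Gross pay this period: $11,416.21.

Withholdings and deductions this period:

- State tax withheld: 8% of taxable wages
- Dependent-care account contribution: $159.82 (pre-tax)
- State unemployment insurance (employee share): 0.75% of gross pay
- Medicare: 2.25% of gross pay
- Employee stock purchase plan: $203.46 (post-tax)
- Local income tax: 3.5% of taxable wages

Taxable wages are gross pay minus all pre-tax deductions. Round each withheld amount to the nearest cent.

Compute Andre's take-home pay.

$9,415.97

Dependent-care account contribution: $159.82
Taxable wages = $11,416.21 − $159.82 = $11,256.39
State tax withheld: $11,256.39 × 0.08 = $900.51
Local income tax: $11,256.39 × 0.035 = $393.97
State unemployment insurance (employee share): $11,416.21 × 0.0075 = $85.62
Medicare: $11,416.21 × 0.0225 = $256.86
Employee stock purchase plan: $203.46
Total deductions = $159.82 + $900.51 + $393.97 + $85.62 + $256.86 + $203.46 = $2,000.24
Net pay = $11,416.21 − $2,000.24 = $9,415.97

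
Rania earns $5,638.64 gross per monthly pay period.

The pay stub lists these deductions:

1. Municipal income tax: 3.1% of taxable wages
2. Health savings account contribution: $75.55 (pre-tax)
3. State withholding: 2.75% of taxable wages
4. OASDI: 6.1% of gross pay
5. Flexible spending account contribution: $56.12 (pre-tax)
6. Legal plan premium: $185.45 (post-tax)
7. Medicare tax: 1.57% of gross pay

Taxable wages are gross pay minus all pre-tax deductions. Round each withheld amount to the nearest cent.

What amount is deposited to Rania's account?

Flexible spending account contribution: $56.12
Health savings account contribution: $75.55
Pre-tax total = $56.12 + $75.55 = $131.67
Taxable wages = $5,638.64 − $131.67 = $5,506.97
Municipal income tax: $5,506.97 × 0.031 = $170.72
State withholding: $5,506.97 × 0.0275 = $151.44
OASDI: $5,638.64 × 0.061 = $343.96
Medicare tax: $5,638.64 × 0.0157 = $88.53
Legal plan premium: $185.45
Total deductions = $56.12 + $75.55 + $170.72 + $151.44 + $343.96 + $88.53 + $185.45 = $1,071.77
Net pay = $5,638.64 − $1,071.77 = $4,566.87

$4,566.87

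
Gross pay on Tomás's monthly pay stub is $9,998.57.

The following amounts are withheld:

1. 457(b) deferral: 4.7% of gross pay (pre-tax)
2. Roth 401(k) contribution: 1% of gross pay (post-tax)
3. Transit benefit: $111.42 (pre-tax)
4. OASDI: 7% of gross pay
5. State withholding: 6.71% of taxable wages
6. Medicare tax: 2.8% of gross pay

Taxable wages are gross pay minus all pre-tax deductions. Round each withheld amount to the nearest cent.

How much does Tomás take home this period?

Transit benefit: $111.42
457(b) deferral: $9,998.57 × 0.047 = $469.93
Pre-tax total = $111.42 + $469.93 = $581.35
Taxable wages = $9,998.57 − $581.35 = $9,417.22
State withholding: $9,417.22 × 0.0671 = $631.90
OASDI: $9,998.57 × 0.07 = $699.90
Medicare tax: $9,998.57 × 0.028 = $279.96
Roth 401(k) contribution: $9,998.57 × 0.01 = $99.99
Total deductions = $111.42 + $469.93 + $631.90 + $699.90 + $279.96 + $99.99 = $2,293.10
Net pay = $9,998.57 − $2,293.10 = $7,705.47

$7,705.47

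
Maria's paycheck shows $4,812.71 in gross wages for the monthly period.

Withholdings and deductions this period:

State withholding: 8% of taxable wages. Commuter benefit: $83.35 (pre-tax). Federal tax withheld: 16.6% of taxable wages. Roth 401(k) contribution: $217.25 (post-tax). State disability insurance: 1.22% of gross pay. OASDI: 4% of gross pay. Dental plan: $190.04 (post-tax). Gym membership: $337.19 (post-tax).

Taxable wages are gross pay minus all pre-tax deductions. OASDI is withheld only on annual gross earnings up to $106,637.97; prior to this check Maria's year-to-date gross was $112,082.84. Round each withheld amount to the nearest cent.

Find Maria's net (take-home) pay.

$2,762.74

Commuter benefit: $83.35
Taxable wages = $4,812.71 − $83.35 = $4,729.36
State withholding: $4,729.36 × 0.08 = $378.35
Federal tax withheld: $4,729.36 × 0.166 = $785.07
State disability insurance: $4,812.71 × 0.0122 = $58.72
OASDI: annual cap $106,637.97 already reached (YTD $112,082.84), so $0.00
Gym membership: $337.19
Roth 401(k) contribution: $217.25
Dental plan: $190.04
Total deductions = $83.35 + $378.35 + $785.07 + $58.72 + $0.00 + $337.19 + $217.25 + $190.04 = $2,049.97
Net pay = $4,812.71 − $2,049.97 = $2,762.74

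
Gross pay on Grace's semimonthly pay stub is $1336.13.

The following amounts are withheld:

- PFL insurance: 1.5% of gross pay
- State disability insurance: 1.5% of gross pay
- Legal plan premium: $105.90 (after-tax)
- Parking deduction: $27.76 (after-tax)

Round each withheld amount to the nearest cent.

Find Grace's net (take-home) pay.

$1162.39

State disability insurance: $1336.13 × 0.015 = $20.04
PFL insurance: $1336.13 × 0.015 = $20.04
Parking deduction: $27.76
Legal plan premium: $105.90
Total deductions = $20.04 + $20.04 + $27.76 + $105.90 = $173.74
Net pay = $1336.13 − $173.74 = $1162.39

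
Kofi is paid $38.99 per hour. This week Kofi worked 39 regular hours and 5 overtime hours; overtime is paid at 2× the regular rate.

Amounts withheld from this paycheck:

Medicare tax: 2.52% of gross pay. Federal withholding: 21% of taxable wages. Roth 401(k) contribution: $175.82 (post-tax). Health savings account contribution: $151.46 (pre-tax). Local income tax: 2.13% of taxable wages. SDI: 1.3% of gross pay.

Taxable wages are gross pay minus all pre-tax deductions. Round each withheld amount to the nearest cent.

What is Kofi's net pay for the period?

$1,103.38

Regular pay: 39 × $38.99 = $1,520.61
Overtime pay: 5 × $38.99 × 2 = $389.90
Gross pay = $1,520.61 + $389.90 = $1,910.51
Health savings account contribution: $151.46
Taxable wages = $1,910.51 − $151.46 = $1,759.05
Local income tax: $1,759.05 × 0.0213 = $37.47
Federal withholding: $1,759.05 × 0.21 = $369.40
Medicare tax: $1,910.51 × 0.0252 = $48.14
SDI: $1,910.51 × 0.013 = $24.84
Roth 401(k) contribution: $175.82
Total deductions = $151.46 + $37.47 + $369.40 + $48.14 + $24.84 + $175.82 = $807.13
Net pay = $1,910.51 − $807.13 = $1,103.38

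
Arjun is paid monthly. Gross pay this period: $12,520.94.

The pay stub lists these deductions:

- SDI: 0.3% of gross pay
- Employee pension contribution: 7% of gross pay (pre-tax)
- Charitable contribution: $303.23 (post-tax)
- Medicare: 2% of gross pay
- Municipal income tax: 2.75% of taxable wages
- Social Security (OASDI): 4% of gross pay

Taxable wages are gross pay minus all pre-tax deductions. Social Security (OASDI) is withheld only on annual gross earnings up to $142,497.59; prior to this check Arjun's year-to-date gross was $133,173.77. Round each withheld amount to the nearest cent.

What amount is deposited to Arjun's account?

$10,360.09

Employee pension contribution: $12,520.94 × 0.07 = $876.47
Taxable wages = $12,520.94 − $876.47 = $11,644.47
Municipal income tax: $11,644.47 × 0.0275 = $320.22
Medicare: $12,520.94 × 0.02 = $250.42
SDI: $12,520.94 × 0.003 = $37.56
Social Security (OASDI): only $142,497.59 − $133,173.77 = $9,323.82 of this check is subject → $9,323.82 × 0.04 = $372.95
Charitable contribution: $303.23
Total deductions = $876.47 + $320.22 + $250.42 + $37.56 + $372.95 + $303.23 = $2,160.85
Net pay = $12,520.94 − $2,160.85 = $10,360.09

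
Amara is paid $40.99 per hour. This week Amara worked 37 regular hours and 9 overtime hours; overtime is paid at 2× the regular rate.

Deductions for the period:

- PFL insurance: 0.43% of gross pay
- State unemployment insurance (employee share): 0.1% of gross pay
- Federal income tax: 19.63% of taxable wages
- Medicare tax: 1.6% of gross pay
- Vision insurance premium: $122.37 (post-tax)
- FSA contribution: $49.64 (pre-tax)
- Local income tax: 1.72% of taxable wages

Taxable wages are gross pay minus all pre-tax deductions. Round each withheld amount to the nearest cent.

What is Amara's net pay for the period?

Regular pay: 37 × $40.99 = $1,516.63
Overtime pay: 9 × $40.99 × 2 = $737.82
Gross pay = $1,516.63 + $737.82 = $2,254.45
FSA contribution: $49.64
Taxable wages = $2,254.45 − $49.64 = $2,204.81
Federal income tax: $2,204.81 × 0.1963 = $432.80
Local income tax: $2,204.81 × 0.0172 = $37.92
PFL insurance: $2,254.45 × 0.0043 = $9.69
State unemployment insurance (employee share): $2,254.45 × 0.001 = $2.25
Medicare tax: $2,254.45 × 0.016 = $36.07
Vision insurance premium: $122.37
Total deductions = $49.64 + $432.80 + $37.92 + $9.69 + $2.25 + $36.07 + $122.37 = $690.74
Net pay = $2,254.45 − $690.74 = $1,563.71

$1,563.71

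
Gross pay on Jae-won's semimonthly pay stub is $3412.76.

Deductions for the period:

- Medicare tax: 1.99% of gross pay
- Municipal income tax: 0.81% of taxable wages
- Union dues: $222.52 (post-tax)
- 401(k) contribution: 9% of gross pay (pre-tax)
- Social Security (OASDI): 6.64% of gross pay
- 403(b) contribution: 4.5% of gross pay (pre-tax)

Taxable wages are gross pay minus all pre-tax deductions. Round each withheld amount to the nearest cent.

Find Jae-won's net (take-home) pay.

$2411.09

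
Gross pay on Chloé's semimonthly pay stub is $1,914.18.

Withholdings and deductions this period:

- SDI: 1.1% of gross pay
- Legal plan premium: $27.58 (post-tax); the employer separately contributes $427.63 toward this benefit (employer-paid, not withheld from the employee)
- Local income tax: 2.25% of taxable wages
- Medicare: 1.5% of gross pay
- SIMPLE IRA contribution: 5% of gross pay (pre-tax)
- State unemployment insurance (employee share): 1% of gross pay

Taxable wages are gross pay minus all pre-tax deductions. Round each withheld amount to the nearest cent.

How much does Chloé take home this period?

$1,681.06

SIMPLE IRA contribution: $1,914.18 × 0.05 = $95.71
Taxable wages = $1,914.18 − $95.71 = $1,818.47
Local income tax: $1,818.47 × 0.0225 = $40.92
SDI: $1,914.18 × 0.011 = $21.06
State unemployment insurance (employee share): $1,914.18 × 0.01 = $19.14
Medicare: $1,914.18 × 0.015 = $28.71
Legal plan premium: $27.58
(Employer's $427.63 toward legal plan premium is not withheld from the employee.)
Total deductions = $95.71 + $40.92 + $21.06 + $19.14 + $28.71 + $27.58 = $233.12
Net pay = $1,914.18 − $233.12 = $1,681.06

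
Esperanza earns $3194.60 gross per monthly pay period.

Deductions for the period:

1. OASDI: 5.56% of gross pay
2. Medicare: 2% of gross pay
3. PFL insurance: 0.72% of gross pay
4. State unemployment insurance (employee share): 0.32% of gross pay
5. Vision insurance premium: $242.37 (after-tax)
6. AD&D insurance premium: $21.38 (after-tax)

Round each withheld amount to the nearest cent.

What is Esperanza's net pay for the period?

OASDI: $3194.60 × 0.0556 = $177.62
Medicare: $3194.60 × 0.02 = $63.89
PFL insurance: $3194.60 × 0.0072 = $23.00
State unemployment insurance (employee share): $3194.60 × 0.0032 = $10.22
AD&D insurance premium: $21.38
Vision insurance premium: $242.37
Total deductions = $177.62 + $63.89 + $23.00 + $10.22 + $21.38 + $242.37 = $538.48
Net pay = $3194.60 − $538.48 = $2656.12

$2656.12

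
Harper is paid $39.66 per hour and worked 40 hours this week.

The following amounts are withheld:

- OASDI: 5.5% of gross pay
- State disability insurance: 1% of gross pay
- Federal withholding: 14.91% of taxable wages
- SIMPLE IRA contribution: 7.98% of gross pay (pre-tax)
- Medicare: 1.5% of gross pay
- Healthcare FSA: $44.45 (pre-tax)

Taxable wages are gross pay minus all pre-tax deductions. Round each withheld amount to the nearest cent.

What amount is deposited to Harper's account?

Gross pay: 40 × $39.66 = $1586.40
SIMPLE IRA contribution: $1586.40 × 0.0798 = $126.59
Healthcare FSA: $44.45
Pre-tax total = $126.59 + $44.45 = $171.04
Taxable wages = $1586.40 − $171.04 = $1415.36
Federal withholding: $1415.36 × 0.1491 = $211.03
State disability insurance: $1586.40 × 0.01 = $15.86
OASDI: $1586.40 × 0.055 = $87.25
Medicare: $1586.40 × 0.015 = $23.80
Total deductions = $126.59 + $44.45 + $211.03 + $15.86 + $87.25 + $23.80 = $508.98
Net pay = $1586.40 − $508.98 = $1077.42

$1077.42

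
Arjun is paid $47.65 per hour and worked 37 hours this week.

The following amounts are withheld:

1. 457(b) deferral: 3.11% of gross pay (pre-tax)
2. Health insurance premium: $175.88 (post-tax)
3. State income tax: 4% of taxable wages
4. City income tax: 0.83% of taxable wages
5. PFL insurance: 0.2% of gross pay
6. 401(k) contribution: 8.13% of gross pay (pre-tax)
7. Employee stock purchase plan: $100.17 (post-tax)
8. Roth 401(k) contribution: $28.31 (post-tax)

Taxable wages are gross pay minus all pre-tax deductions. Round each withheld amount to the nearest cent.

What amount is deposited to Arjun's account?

$1181.40

Gross pay: 37 × $47.65 = $1763.05
401(k) contribution: $1763.05 × 0.0813 = $143.34
457(b) deferral: $1763.05 × 0.0311 = $54.83
Pre-tax total = $143.34 + $54.83 = $198.17
Taxable wages = $1763.05 − $198.17 = $1564.88
City income tax: $1564.88 × 0.0083 = $12.99
State income tax: $1564.88 × 0.04 = $62.60
PFL insurance: $1763.05 × 0.002 = $3.53
Health insurance premium: $175.88
Roth 401(k) contribution: $28.31
Employee stock purchase plan: $100.17
Total deductions = $143.34 + $54.83 + $12.99 + $62.60 + $3.53 + $175.88 + $28.31 + $100.17 = $581.65
Net pay = $1763.05 − $581.65 = $1181.40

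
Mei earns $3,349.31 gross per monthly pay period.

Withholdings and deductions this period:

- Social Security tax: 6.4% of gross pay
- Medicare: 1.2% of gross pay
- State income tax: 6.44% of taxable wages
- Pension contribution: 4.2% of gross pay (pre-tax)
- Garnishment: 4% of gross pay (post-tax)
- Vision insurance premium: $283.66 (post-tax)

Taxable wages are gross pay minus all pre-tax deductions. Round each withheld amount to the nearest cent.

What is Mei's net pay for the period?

$2,329.82

Pension contribution: $3,349.31 × 0.042 = $140.67
Taxable wages = $3,349.31 − $140.67 = $3,208.64
State income tax: $3,208.64 × 0.0644 = $206.64
Medicare: $3,349.31 × 0.012 = $40.19
Social Security tax: $3,349.31 × 0.064 = $214.36
Vision insurance premium: $283.66
Garnishment: $3,349.31 × 0.04 = $133.97
Total deductions = $140.67 + $206.64 + $40.19 + $214.36 + $283.66 + $133.97 = $1,019.49
Net pay = $3,349.31 − $1,019.49 = $2,329.82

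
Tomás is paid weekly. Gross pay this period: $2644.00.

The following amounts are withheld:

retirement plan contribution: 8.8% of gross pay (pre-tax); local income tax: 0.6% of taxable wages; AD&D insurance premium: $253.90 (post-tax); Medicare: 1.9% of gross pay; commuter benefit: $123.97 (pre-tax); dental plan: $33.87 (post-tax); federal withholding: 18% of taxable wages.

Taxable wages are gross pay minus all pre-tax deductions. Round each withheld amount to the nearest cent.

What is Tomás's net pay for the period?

$1523.91

Retirement plan contribution: $2644.00 × 0.088 = $232.67
Commuter benefit: $123.97
Pre-tax total = $232.67 + $123.97 = $356.64
Taxable wages = $2644.00 − $356.64 = $2287.36
Local income tax: $2287.36 × 0.006 = $13.72
Federal withholding: $2287.36 × 0.18 = $411.72
Medicare: $2644.00 × 0.019 = $50.24
AD&D insurance premium: $253.90
Dental plan: $33.87
Total deductions = $232.67 + $123.97 + $13.72 + $411.72 + $50.24 + $253.90 + $33.87 = $1120.09
Net pay = $2644.00 − $1120.09 = $1523.91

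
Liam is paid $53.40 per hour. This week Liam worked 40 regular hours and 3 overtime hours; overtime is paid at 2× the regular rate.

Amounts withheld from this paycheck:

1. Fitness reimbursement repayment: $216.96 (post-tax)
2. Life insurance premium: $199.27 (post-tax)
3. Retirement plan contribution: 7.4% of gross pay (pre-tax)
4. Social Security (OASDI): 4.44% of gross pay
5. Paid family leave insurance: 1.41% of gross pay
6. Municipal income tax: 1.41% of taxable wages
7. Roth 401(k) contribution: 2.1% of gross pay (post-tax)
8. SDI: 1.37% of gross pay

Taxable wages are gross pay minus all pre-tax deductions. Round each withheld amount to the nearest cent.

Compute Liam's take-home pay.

Regular pay: 40 × $53.40 = $2,136.00
Overtime pay: 3 × $53.40 × 2 = $320.40
Gross pay = $2,136.00 + $320.40 = $2,456.40
Retirement plan contribution: $2,456.40 × 0.074 = $181.77
Taxable wages = $2,456.40 − $181.77 = $2,274.63
Municipal income tax: $2,274.63 × 0.0141 = $32.07
SDI: $2,456.40 × 0.0137 = $33.65
Social Security (OASDI): $2,456.40 × 0.0444 = $109.06
Paid family leave insurance: $2,456.40 × 0.0141 = $34.64
Fitness reimbursement repayment: $216.96
Roth 401(k) contribution: $2,456.40 × 0.021 = $51.58
Life insurance premium: $199.27
Total deductions = $181.77 + $32.07 + $33.65 + $109.06 + $34.64 + $216.96 + $51.58 + $199.27 = $859.00
Net pay = $2,456.40 − $859.00 = $1,597.40

$1,597.40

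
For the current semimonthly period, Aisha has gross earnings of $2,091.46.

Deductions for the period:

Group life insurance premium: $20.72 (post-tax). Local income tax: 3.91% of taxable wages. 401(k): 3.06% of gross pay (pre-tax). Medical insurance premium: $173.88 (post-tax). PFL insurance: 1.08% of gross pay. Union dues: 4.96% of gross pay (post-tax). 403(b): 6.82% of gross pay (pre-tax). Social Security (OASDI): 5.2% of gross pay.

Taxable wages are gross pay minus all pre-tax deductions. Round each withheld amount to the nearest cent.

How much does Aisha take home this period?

$1,381.43

401(k): $2,091.46 × 0.0306 = $64.00
403(b): $2,091.46 × 0.0682 = $142.64
Pre-tax total = $64.00 + $142.64 = $206.64
Taxable wages = $2,091.46 − $206.64 = $1,884.82
Local income tax: $1,884.82 × 0.0391 = $73.70
Social Security (OASDI): $2,091.46 × 0.052 = $108.76
PFL insurance: $2,091.46 × 0.0108 = $22.59
Group life insurance premium: $20.72
Medical insurance premium: $173.88
Union dues: $2,091.46 × 0.0496 = $103.74
Total deductions = $64.00 + $142.64 + $73.70 + $108.76 + $22.59 + $20.72 + $173.88 + $103.74 = $710.03
Net pay = $2,091.46 − $710.03 = $1,381.43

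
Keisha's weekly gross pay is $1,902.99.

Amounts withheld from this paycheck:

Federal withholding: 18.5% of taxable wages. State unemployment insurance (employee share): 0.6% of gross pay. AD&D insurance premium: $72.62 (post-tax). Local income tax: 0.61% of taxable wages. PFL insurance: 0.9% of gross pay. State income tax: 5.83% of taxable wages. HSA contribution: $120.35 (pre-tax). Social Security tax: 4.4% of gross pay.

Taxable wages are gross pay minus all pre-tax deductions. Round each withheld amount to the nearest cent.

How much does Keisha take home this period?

$1,153.15

HSA contribution: $120.35
Taxable wages = $1,902.99 − $120.35 = $1,782.64
State income tax: $1,782.64 × 0.0583 = $103.93
Federal withholding: $1,782.64 × 0.185 = $329.79
Local income tax: $1,782.64 × 0.0061 = $10.87
PFL insurance: $1,902.99 × 0.009 = $17.13
Social Security tax: $1,902.99 × 0.044 = $83.73
State unemployment insurance (employee share): $1,902.99 × 0.006 = $11.42
AD&D insurance premium: $72.62
Total deductions = $120.35 + $103.93 + $329.79 + $10.87 + $17.13 + $83.73 + $11.42 + $72.62 = $749.84
Net pay = $1,902.99 − $749.84 = $1,153.15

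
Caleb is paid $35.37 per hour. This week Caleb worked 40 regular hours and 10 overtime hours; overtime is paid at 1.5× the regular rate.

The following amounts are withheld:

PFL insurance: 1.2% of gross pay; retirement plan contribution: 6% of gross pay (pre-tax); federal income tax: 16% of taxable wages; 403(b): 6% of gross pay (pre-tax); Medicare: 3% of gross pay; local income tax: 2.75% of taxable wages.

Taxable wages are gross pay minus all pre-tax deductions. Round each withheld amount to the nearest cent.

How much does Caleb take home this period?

$1309.22

Regular pay: 40 × $35.37 = $1414.80
Overtime pay: 10 × $35.37 × 1.5 = $530.55
Gross pay = $1414.80 + $530.55 = $1945.35
Retirement plan contribution: $1945.35 × 0.06 = $116.72
403(b): $1945.35 × 0.06 = $116.72
Pre-tax total = $116.72 + $116.72 = $233.44
Taxable wages = $1945.35 − $233.44 = $1711.91
Federal income tax: $1711.91 × 0.16 = $273.91
Local income tax: $1711.91 × 0.0275 = $47.08
PFL insurance: $1945.35 × 0.012 = $23.34
Medicare: $1945.35 × 0.03 = $58.36
Total deductions = $116.72 + $116.72 + $273.91 + $47.08 + $23.34 + $58.36 = $636.13
Net pay = $1945.35 − $636.13 = $1309.22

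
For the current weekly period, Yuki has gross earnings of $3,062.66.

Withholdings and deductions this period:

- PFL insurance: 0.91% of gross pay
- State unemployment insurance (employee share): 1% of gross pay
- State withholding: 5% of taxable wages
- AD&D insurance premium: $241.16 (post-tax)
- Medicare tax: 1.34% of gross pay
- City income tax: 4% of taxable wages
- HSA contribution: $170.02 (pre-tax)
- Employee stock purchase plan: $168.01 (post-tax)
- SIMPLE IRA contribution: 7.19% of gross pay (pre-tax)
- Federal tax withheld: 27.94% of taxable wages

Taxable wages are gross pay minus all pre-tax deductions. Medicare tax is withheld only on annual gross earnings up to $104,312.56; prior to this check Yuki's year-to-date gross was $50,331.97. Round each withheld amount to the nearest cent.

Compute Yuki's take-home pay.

SIMPLE IRA contribution: $3,062.66 × 0.0719 = $220.21
HSA contribution: $170.02
Pre-tax total = $220.21 + $170.02 = $390.23
Taxable wages = $3,062.66 − $390.23 = $2,672.43
City income tax: $2,672.43 × 0.04 = $106.90
State withholding: $2,672.43 × 0.05 = $133.62
Federal tax withheld: $2,672.43 × 0.2794 = $746.68
Medicare tax: cap not yet reached, full $3,062.66 is subject → $3,062.66 × 0.0134 = $41.04
State unemployment insurance (employee share): $3,062.66 × 0.01 = $30.63
PFL insurance: $3,062.66 × 0.0091 = $27.87
Employee stock purchase plan: $168.01
AD&D insurance premium: $241.16
Total deductions = $220.21 + $170.02 + $106.90 + $133.62 + $746.68 + $41.04 + $30.63 + $27.87 + $168.01 + $241.16 = $1,886.14
Net pay = $3,062.66 − $1,886.14 = $1,176.52

$1,176.52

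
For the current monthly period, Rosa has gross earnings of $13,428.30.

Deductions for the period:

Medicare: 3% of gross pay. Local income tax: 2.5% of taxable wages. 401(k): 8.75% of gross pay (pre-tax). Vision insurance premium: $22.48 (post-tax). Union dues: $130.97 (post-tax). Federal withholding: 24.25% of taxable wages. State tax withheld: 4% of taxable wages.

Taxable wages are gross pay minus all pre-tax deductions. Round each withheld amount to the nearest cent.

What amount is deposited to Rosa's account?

$7,929.13

401(k): $13,428.30 × 0.0875 = $1,174.98
Taxable wages = $13,428.30 − $1,174.98 = $12,253.32
Federal withholding: $12,253.32 × 0.2425 = $2,971.43
State tax withheld: $12,253.32 × 0.04 = $490.13
Local income tax: $12,253.32 × 0.025 = $306.33
Medicare: $13,428.30 × 0.03 = $402.85
Union dues: $130.97
Vision insurance premium: $22.48
Total deductions = $1,174.98 + $2,971.43 + $490.13 + $306.33 + $402.85 + $130.97 + $22.48 = $5,499.17
Net pay = $13,428.30 − $5,499.17 = $7,929.13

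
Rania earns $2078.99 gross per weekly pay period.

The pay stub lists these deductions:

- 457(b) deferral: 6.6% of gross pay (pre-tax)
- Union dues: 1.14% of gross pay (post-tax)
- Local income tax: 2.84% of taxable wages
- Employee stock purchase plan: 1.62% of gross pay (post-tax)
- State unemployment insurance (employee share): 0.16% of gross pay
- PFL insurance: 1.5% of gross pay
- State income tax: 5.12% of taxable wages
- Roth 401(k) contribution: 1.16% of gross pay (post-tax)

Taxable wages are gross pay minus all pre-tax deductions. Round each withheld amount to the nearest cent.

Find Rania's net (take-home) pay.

457(b) deferral: $2078.99 × 0.066 = $137.21
Taxable wages = $2078.99 − $137.21 = $1941.78
State income tax: $1941.78 × 0.0512 = $99.42
Local income tax: $1941.78 × 0.0284 = $55.15
PFL insurance: $2078.99 × 0.015 = $31.18
State unemployment insurance (employee share): $2078.99 × 0.0016 = $3.33
Employee stock purchase plan: $2078.99 × 0.0162 = $33.68
Union dues: $2078.99 × 0.0114 = $23.70
Roth 401(k) contribution: $2078.99 × 0.0116 = $24.12
Total deductions = $137.21 + $99.42 + $55.15 + $31.18 + $3.33 + $33.68 + $23.70 + $24.12 = $407.79
Net pay = $2078.99 − $407.79 = $1671.20

$1671.20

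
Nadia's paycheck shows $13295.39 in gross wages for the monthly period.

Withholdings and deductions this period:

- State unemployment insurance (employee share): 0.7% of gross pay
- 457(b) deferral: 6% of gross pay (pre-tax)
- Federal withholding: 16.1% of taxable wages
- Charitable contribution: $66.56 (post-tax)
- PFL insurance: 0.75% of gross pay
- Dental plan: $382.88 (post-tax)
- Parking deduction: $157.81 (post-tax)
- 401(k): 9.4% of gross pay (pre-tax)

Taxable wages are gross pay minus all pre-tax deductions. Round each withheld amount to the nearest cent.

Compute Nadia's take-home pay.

$8636.95

401(k): $13295.39 × 0.094 = $1249.77
457(b) deferral: $13295.39 × 0.06 = $797.72
Pre-tax total = $1249.77 + $797.72 = $2047.49
Taxable wages = $13295.39 − $2047.49 = $11247.90
Federal withholding: $11247.90 × 0.161 = $1810.91
PFL insurance: $13295.39 × 0.0075 = $99.72
State unemployment insurance (employee share): $13295.39 × 0.007 = $93.07
Dental plan: $382.88
Charitable contribution: $66.56
Parking deduction: $157.81
Total deductions = $1249.77 + $797.72 + $1810.91 + $99.72 + $93.07 + $382.88 + $66.56 + $157.81 = $4658.44
Net pay = $13295.39 − $4658.44 = $8636.95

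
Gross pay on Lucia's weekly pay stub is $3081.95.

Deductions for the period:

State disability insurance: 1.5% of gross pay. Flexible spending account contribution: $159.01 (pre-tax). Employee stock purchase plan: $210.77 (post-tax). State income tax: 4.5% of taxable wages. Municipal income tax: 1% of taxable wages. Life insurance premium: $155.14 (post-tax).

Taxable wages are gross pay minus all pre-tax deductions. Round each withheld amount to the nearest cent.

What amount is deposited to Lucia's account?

$2350.04

Flexible spending account contribution: $159.01
Taxable wages = $3081.95 − $159.01 = $2922.94
State income tax: $2922.94 × 0.045 = $131.53
Municipal income tax: $2922.94 × 0.01 = $29.23
State disability insurance: $3081.95 × 0.015 = $46.23
Life insurance premium: $155.14
Employee stock purchase plan: $210.77
Total deductions = $159.01 + $131.53 + $29.23 + $46.23 + $155.14 + $210.77 = $731.91
Net pay = $3081.95 − $731.91 = $2350.04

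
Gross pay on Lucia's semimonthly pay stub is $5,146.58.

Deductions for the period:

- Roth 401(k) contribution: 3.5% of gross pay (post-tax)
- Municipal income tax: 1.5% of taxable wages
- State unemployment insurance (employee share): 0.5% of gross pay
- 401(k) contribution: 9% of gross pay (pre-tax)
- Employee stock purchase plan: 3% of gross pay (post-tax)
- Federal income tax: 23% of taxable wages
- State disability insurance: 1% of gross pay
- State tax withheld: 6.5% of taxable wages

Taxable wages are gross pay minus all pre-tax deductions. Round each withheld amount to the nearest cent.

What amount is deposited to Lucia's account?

401(k) contribution: $5,146.58 × 0.09 = $463.19
Taxable wages = $5,146.58 − $463.19 = $4,683.39
Federal income tax: $4,683.39 × 0.23 = $1,077.18
State tax withheld: $4,683.39 × 0.065 = $304.42
Municipal income tax: $4,683.39 × 0.015 = $70.25
State disability insurance: $5,146.58 × 0.01 = $51.47
State unemployment insurance (employee share): $5,146.58 × 0.005 = $25.73
Roth 401(k) contribution: $5,146.58 × 0.035 = $180.13
Employee stock purchase plan: $5,146.58 × 0.03 = $154.40
Total deductions = $463.19 + $1,077.18 + $304.42 + $70.25 + $51.47 + $25.73 + $180.13 + $154.40 = $2,326.77
Net pay = $5,146.58 − $2,326.77 = $2,819.81

$2,819.81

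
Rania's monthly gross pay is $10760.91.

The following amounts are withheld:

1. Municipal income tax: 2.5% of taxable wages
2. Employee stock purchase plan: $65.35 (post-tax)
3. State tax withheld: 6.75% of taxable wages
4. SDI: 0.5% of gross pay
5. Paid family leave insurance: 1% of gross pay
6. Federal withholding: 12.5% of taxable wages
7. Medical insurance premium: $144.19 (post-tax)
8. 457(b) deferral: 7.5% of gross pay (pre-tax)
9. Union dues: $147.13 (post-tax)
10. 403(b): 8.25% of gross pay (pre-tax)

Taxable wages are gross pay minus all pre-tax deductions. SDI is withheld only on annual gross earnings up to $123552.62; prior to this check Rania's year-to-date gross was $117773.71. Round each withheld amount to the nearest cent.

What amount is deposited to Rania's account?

457(b) deferral: $10760.91 × 0.075 = $807.07
403(b): $10760.91 × 0.0825 = $887.78
Pre-tax total = $807.07 + $887.78 = $1694.85
Taxable wages = $10760.91 − $1694.85 = $9066.06
Municipal income tax: $9066.06 × 0.025 = $226.65
State tax withheld: $9066.06 × 0.0675 = $611.96
Federal withholding: $9066.06 × 0.125 = $1133.26
Paid family leave insurance: $10760.91 × 0.01 = $107.61
SDI: only $123552.62 − $117773.71 = $5778.91 of this check is subject → $5778.91 × 0.005 = $28.89
Union dues: $147.13
Medical insurance premium: $144.19
Employee stock purchase plan: $65.35
Total deductions = $807.07 + $887.78 + $226.65 + $611.96 + $1133.26 + $107.61 + $28.89 + $147.13 + $144.19 + $65.35 = $4159.89
Net pay = $10760.91 − $4159.89 = $6601.02

$6601.02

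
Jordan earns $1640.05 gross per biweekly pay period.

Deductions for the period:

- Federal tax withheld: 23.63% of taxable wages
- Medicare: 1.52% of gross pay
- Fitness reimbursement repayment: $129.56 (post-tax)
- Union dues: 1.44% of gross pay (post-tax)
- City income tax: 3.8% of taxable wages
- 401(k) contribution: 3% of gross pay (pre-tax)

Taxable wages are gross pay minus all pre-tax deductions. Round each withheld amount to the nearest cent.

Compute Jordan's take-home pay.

$976.37

401(k) contribution: $1640.05 × 0.03 = $49.20
Taxable wages = $1640.05 − $49.20 = $1590.85
Federal tax withheld: $1590.85 × 0.2363 = $375.92
City income tax: $1590.85 × 0.038 = $60.45
Medicare: $1640.05 × 0.0152 = $24.93
Fitness reimbursement repayment: $129.56
Union dues: $1640.05 × 0.0144 = $23.62
Total deductions = $49.20 + $375.92 + $60.45 + $24.93 + $129.56 + $23.62 = $663.68
Net pay = $1640.05 − $663.68 = $976.37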